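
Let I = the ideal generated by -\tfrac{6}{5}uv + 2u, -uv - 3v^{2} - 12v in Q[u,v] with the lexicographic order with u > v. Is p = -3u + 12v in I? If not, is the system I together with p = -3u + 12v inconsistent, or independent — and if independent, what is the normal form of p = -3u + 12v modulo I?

First compute the reduced Gröbner basis of I by Buchberger's algorithm.
f_1 = -\tfrac{6}{5}uv + 2u, LT = uv.
f_2 = -uv - 3v^{2} - 12v, LT = uv.

S(f_1,f_2): lcm = uv. S = -\tfrac{5}{3}u - 3v^{2} - 12v.
  leading term u: no divisor's leading term divides it; move -\tfrac{5}{3}u to the remainder.
  leading term v^{2}: no divisor's leading term divides it; move -3v^{2} to the remainder.
  leading term v: no divisor's leading term divides it; move -12v to the remainder.
  remainder -\tfrac{5}{3}u - 3v^{2} - 12v ≠ 0; add h_3 = -\tfrac{5}{3}u - 3v^{2} - 12v to the basis.

S(f_1,h_3): lcm = uv. S = -\tfrac{5}{3}u - \tfrac{9}{5}v^{3} - \tfrac{36}{5}v^{2}.
  leading term u: subtract (1)·h_3 from -\tfrac{5}{3}u - \tfrac{9}{5}v^{3} - \tfrac{36}{5}v^{2} → -\tfrac{9}{5}v^{3} - \tfrac{21}{5}v^{2} + 12v
  leading term v^{3}: no divisor's leading term divides it; move -\tfrac{9}{5}v^{3} to the remainder.
  leading term v^{2}: no divisor's leading term divides it; move -\tfrac{21}{5}v^{2} to the remainder.
  leading term v: no divisor's leading term divides it; move 12v to the remainder.
  remainder -\tfrac{9}{5}v^{3} - \tfrac{21}{5}v^{2} + 12v ≠ 0; add h_4 = -\tfrac{9}{5}v^{3} - \tfrac{21}{5}v^{2} + 12v to the basis.

The other S-polynomials (S(f_2,h_3), S(f_1,h_4), S(f_2,h_4), S(h_3,h_4)) all reduce to 0 modulo the current basis, so we have a Gröbner basis.
Inter-reduce: drop elements whose leading term is divisible by another's, tail-reduce, and make monic.
Reduced Gröbner basis: {u + \tfrac{9}{5}v^{2} + \tfrac{36}{5}v, v^{3} + \tfrac{7}{3}v^{2} - \tfrac{20}{3}v}.
Label its elements g_1 = u + \tfrac{9}{5}v^{2} + \tfrac{36}{5}v, g_2 = v^{3} + \tfrac{7}{3}v^{2} - \tfrac{20}{3}v.

Reduce p = -3u + 12v modulo G:
  leading term u: subtract (-3)·g_1 from -3u + 12v → \tfrac{27}{5}v^{2} + \tfrac{168}{5}v
  leading term v^{2}: no divisor's leading term divides it; move \tfrac{27}{5}v^{2} to the remainder.
  leading term v: no divisor's leading term divides it; move \tfrac{168}{5}v to the remainder.
  normal form = \tfrac{27}{5}v^{2} + \tfrac{168}{5}v.
The normal form is nonzero, so p ∉ I. Since p minus its normal form lies in I, I + (p) = I + (r) where r = \tfrac{27}{5}v^{2} + \tfrac{168}{5}v; decide whether this ideal is the whole ring.
Run Buchberger on G together with r (pairs among the g_i already reduce to 0 since G is a Gröbner basis):
g_1 = u + \tfrac{9}{5}v^{2} + \tfrac{36}{5}v, LT = u.
g_2 = v^{3} + \tfrac{7}{3}v^{2} - \tfrac{20}{3}v, LT = v^{3}.
r = \tfrac{27}{5}v^{2} + \tfrac{168}{5}v, LT = v^{2}.

S(g_2,r): lcm = v^{3}. S = -\tfrac{35}{9}v^{2} - \tfrac{20}{3}v.
  leading term v^{2}: subtract (-\tfrac{175}{243})·r from -\tfrac{35}{9}v^{2} - \tfrac{20}{3}v → \tfrac{1420}{81}v
  leading term v: no divisor's leading term divides it; move \tfrac{1420}{81}v to the remainder.
  remainder \tfrac{1420}{81}v ≠ 0; add m_4 = \tfrac{1420}{81}v to the basis.

The other S-polynomials (S(g_1,g_2), S(g_1,r), S(g_1,m_4), S(g_2,m_4), S(r,m_4)) all reduce to 0 modulo the current basis, so we have a Gröbner basis.
Inter-reduce: drop elements whose leading term is divisible by another's, tail-reduce, and make monic.
Reduced Gröbner basis: {u, v}.
The reduced Gröbner basis of I + (p) is {u, v} ≠ {1}, a proper ideal, so the enlarged system stays consistent: p is independent of I, with normal form \tfrac{27}{5}v^{2} + \tfrac{168}{5}v.

-3u + 12v is independent of I; its normal form modulo I is \tfrac{27}{5}v^{2} + \tfrac{168}{5}v.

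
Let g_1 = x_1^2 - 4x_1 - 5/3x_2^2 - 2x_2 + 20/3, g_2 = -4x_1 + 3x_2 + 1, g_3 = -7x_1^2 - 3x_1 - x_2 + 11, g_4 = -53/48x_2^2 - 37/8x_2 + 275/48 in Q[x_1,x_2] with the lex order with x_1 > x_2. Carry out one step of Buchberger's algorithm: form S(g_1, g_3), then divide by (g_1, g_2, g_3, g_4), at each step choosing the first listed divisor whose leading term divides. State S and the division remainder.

S(g_1, g_3) = -31/7x_1 - 5/3x_2^2 - 15/7x_2 + 173/21; remainder on division = 2251/1484x_2 - 2251/1484.

lcm(LM(g_1), LM(g_3)) = x_1^2.
S = (lcm/LT(g_1))·g_1 − (lcm/LT(g_3))·g_3 = -31/7x_1 - 5/3x_2^2 - 15/7x_2 + 173/21.
Reduce S modulo (g_1, g_2, g_3, g_4) in that order:
  leading term x_1: subtract (31/28)·g_2 from -31/7x_1 - 5/3x_2^2 - 15/7x_2 + 173/21 → -5/3x_2^2 - 153/28x_2 + 599/84
  leading term x_2^2: subtract (80/53)·g_4 from -5/3x_2^2 - 153/28x_2 + 599/84 → 2251/1484x_2 - 2251/1484
  leading term x_2: no divisor's leading term divides it; move 2251/1484x_2 to the remainder.
  leading term 1: no divisor's leading term divides it; move -2251/1484 to the remainder.
The remainder 2251/1484x_2 - 2251/1484 is nonzero, so it would be added as the next basis element.
An S-polynomial is built so that the two leading terms cancel; whether anything survives reduction is exactly the Gröbner-basis criterion.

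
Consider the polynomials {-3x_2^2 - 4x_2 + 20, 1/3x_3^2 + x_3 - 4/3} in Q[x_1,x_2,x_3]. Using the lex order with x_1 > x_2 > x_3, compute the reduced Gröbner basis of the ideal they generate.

This is the nonlinear analogue of row-reducing a linear system.

f_1 = -3x_2^2 - 4x_2 + 20, LT = x_2^2.
f_2 = 1/3x_3^2 + x_3 - 4/3, LT = x_3^2.

S(f_1,f_2): leading monomials are coprime, so the S-polynomial reduces to 0 (Buchberger's first criterion).
Every S-polynomial of the final basis reduces to 0, so we have a Gröbner basis.

G = {x_2^2 + 4/3x_2 - 20/3, x_3^2 + 3x_3 - 4}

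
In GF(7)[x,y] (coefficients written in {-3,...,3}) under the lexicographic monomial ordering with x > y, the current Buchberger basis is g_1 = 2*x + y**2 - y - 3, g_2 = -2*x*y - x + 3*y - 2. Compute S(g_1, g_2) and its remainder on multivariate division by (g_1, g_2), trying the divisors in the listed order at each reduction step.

S(g_1, g_2) = 3*x - 3*y**3 + 3*y**2 - 1; remainder on division = -3*y**3 - 2*y**2 - 2*y.

lcm(LM(g_1), LM(g_2)) = x*y.
S = (lcm/LT(g_1))·g_1 − (lcm/LT(g_2))·g_2 = 3*x - 3*y**3 + 3*y**2 - 1.
Reduce S modulo (g_1, g_2) in that order:
  leading term x: subtract (-2)·g_1 from 3*x - 3*y**3 + 3*y**2 - 1 → -3*y**3 - 2*y**2 - 2*y
  leading term y**3: no divisor's leading term divides it; move -3*y**3 to the remainder.
  leading term y**2: no divisor's leading term divides it; move -2*y**2 to the remainder.
  leading term y: no divisor's leading term divides it; move -2*y to the remainder.
The remainder -3*y**3 - 2*y**2 - 2*y is nonzero, so it would be added as the next basis element.
This is the inner loop of Buchberger's algorithm — each nonzero remainder becomes a new basis element.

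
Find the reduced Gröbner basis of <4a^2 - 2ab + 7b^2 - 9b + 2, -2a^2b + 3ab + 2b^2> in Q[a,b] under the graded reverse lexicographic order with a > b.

f_1 = 4a^2 - 2ab + 7b^2 - 9b + 2, LT = a^2.
f_2 = -2a^2b + 3ab + 2b^2, LT = a^2b.

S(f_1,f_2): lcm = a^2b. S = -1/2ab^2 + 7/4b^3 + 3/2ab - 5/4b^2 + 1/2b.
  leading term ab^2: no divisor's leading term divides it; move -1/2ab^2 to the remainder.
  leading term b^3: no divisor's leading term divides it; move 7/4b^3 to the remainder.
  leading term ab: no divisor's leading term divides it; move 3/2ab to the remainder.
  leading term b^2: no divisor's leading term divides it; move -5/4b^2 to the remainder.
  leading term b: no divisor's leading term divides it; move 1/2b to the remainder.
  remainder -1/2ab^2 + 7/4b^3 + 3/2ab - 5/4b^2 + 1/2b ≠ 0; add g_3 = -1/2ab^2 + 7/4b^3 + 3/2ab - 5/4b^2 + 1/2b to the basis.

S(f_1,g_3): lcm = a^2b^2. S = 3ab^3 + 7/4b^4 + 3a^2b - 5/2ab^2 - 9/4b^3 + ab + 1/2b^2.
  leading term ab^3: subtract (-6b)·g_3 from 3ab^3 + 7/4b^4 + 3a^2b - 5/2ab^2 - 9/4b^3 + ab + 1/2b^2 → 49/4b^4 + 3a^2b + 13/2ab^2 - 39/4b^3 + ab + 7/2b^2
  leading term b^4: no divisor's leading term divides it; move 49/4b^4 to the remainder.
  leading term a^2b: subtract (3/4b)·f_1 from 3a^2b + 13/2ab^2 - 39/4b^3 + ab + 7/2b^2 → 8ab^2 - 15b^3 + ab + 41/4b^2 - 3/2b
  leading term ab^2: subtract (-16)·g_3 from 8ab^2 - 15b^3 + ab + 41/4b^2 - 3/2b → 13b^3 + 25ab - 39/4b^2 + 13/2b
  leading term b^3: no divisor's leading term divides it; move 13b^3 to the remainder.
  leading term ab: no divisor's leading term divides it; move 25ab to the remainder.
  leading term b^2: no divisor's leading term divides it; move -39/4b^2 to the remainder.
  leading term b: no divisor's leading term divides it; move 13/2b to the remainder.
  remainder 49/4b^4 + 13b^3 + 25ab - 39/4b^2 + 13/2b ≠ 0; add g_4 = 49/4b^4 + 13b^3 + 25ab - 39/4b^2 + 13/2b to the basis.

S(f_2,g_3): lcm = a^2b^2. S = 7/2ab^3 + 3a^2b - 4ab^2 - b^3 + ab.
  leading term ab^3: subtract (-7b)·g_3 from 7/2ab^3 + 3a^2b - 4ab^2 - b^3 + ab → 49/4b^4 + 3a^2b + 13/2ab^2 - 39/4b^3 + ab + 7/2b^2
  leading term b^4: subtract (1)·g_4 from 49/4b^4 + 3a^2b + 13/2ab^2 - 39/4b^3 + ab + 7/2b^2 → 3a^2b + 13/2ab^2 - 91/4b^3 - 24ab + 53/4b^2 - 13/2b
  leading term a^2b: subtract (3/4b)·f_1 from 3a^2b + 13/2ab^2 - 91/4b^3 - 24ab + 53/4b^2 - 13/2b → 8ab^2 - 28b^3 - 24ab + 20b^2 - 8b
  leading term ab^2: subtract (-16)·g_3 from 8ab^2 - 28b^3 - 24ab + 20b^2 - 8b → 0
  remainder 0.

S(f_1,g_4): leading monomials are coprime, so the S-polynomial reduces to 0 (Buchberger's first criterion).
S(f_2,g_4): lcm = a^2b^4. S = -52/49a^2b^3 - 3/2ab^4 - b^5 - 100/49a^3b + 39/49a^2b^2 - 26/49a^2b.
  leading term a^2b^3: subtract (-13/49b^3)·f_1 from -52/49a^2b^3 - 3/2ab^4 - b^5 - 100/49a^3b + 39/49a^2b^2 - 26/49a^2b → -199/98ab^4 + 6/7b^5 - 100/49a^3b + 39/49a^2b^2 - 117/49b^4 - 26/49a^2b + 26/49b^3
  leading term ab^4: subtract (199/49b^2)·g_3 from -199/98ab^4 + 6/7b^5 - 100/49a^3b + 39/49a^2b^2 - 117/49b^4 - 26/49a^2b + 26/49b^3 → -25/4b^5 - 100/49a^3b + 39/49a^2b^2 - 597/98ab^3 + 527/196b^4 - 26/49a^2b - 3/2b^3
  leading term b^5: subtract (-25/49b)·g_4 from -25/4b^5 - 100/49a^3b + 39/49a^2b^2 - 597/98ab^3 + 527/196b^4 - 26/49a^2b - 3/2b^3 → -100/49a^3b + 39/49a^2b^2 - 597/98ab^3 + 261/28b^4 - 26/49a^2b + 625/49ab^2 - 1269/196b^3 + 325/98b^2
  leading term a^3b: subtract (-25/49ab)·f_1 from -100/49a^3b + 39/49a^2b^2 - 597/98ab^3 + 261/28b^4 - 26/49a^2b + 625/49ab^2 - 1269/196b^3 + 325/98b^2 → -11/49a^2b^2 - 247/98ab^3 + 261/28b^4 - 26/49a^2b + 400/49ab^2 - 1269/196b^3 + 50/49ab + 325/98b^2
  leading term a^2b^2: subtract (-11/196b^2)·f_1 from -11/49a^2b^2 - 247/98ab^3 + 261/28b^4 - 26/49a^2b + 400/49ab^2 - 1269/196b^3 + 50/49ab + 325/98b^2 → -129/49ab^3 + 68/7b^4 - 26/49a^2b + 400/49ab^2 - 342/49b^3 + 50/49ab + 24/7b^2
  leading term ab^3: subtract (258/49b)·g_3 from -129/49ab^3 + 68/7b^4 - 26/49a^2b + 400/49ab^2 - 342/49b^3 + 50/49ab + 24/7b^2 → 1/2b^4 - 26/49a^2b + 13/49ab^2 - 39/98b^3 + 50/49ab + 39/49b^2
  leading term b^4: subtract (2/49)·g_4 from 1/2b^4 - 26/49a^2b + 13/49ab^2 - 39/98b^3 + 50/49ab + 39/49b^2 → -26/49a^2b + 13/49ab^2 - 13/14b^3 + 117/98b^2 - 13/49b
  leading term a^2b: subtract (-13/98b)·f_1 from -26/49a^2b + 13/49ab^2 - 13/14b^3 + 117/98b^2 - 13/49b → 0
  remainder 0.

S(g_3,g_4): lcm = ab^4. S = -7/2b^5 - 199/49ab^3 + 5/2b^4 - 100/49a^2b + 39/49ab^2 - b^3 - 26/49ab.
  leading term b^5: subtract (-2/7b)·g_4 from -7/2b^5 - 199/49ab^3 + 5/2b^4 - 100/49a^2b + 39/49ab^2 - b^3 - 26/49ab → -199/49ab^3 + 87/14b^4 - 100/49a^2b + 389/49ab^2 - 53/14b^3 - 26/49ab + 13/7b^2
  leading term ab^3: subtract (398/49b)·g_3 from -199/49ab^3 + 87/14b^4 - 100/49a^2b + 389/49ab^2 - 53/14b^3 - 26/49ab + 13/7b^2 → -8b^4 - 100/49a^2b - 208/49ab^2 + 312/49b^3 - 26/49ab - 108/49b^2
  leading term b^4: subtract (-32/49)·g_4 from -8b^4 - 100/49a^2b - 208/49ab^2 + 312/49b^3 - 26/49ab - 108/49b^2 → -100/49a^2b - 208/49ab^2 + 104/7b^3 + 774/49ab - 60/7b^2 + 208/49b
  leading term a^2b: subtract (-25/49b)·f_1 from -100/49a^2b - 208/49ab^2 + 104/7b^3 + 774/49ab - 60/7b^2 + 208/49b → -258/49ab^2 + 129/7b^3 + 774/49ab - 645/49b^2 + 258/49b
  leading term ab^2: subtract (516/49)·g_3 from -258/49ab^2 + 129/7b^3 + 774/49ab - 645/49b^2 + 258/49b → 0
  remainder 0.

Every S-polynomial of the final basis reduces to 0, so we have a Gröbner basis.
Inter-reduce: drop elements whose leading term is divisible by another's, tail-reduce, and make monic.

G = {b^4 + 52/49b^3 + 100/49ab - 39/49b^2 + 26/49b, ab^2 - 7/2b^3 - 3ab + 5/2b^2 - b, a^2 - 1/2ab + 7/4b^2 - 9/4b + 1/2}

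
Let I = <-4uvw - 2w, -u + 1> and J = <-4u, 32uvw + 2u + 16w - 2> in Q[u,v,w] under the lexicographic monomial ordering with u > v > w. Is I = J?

Since reduced Gröbner bases are canonical representatives of ideals under a given ordering, it suffices to compute and compare them.
Buchberger on the first generating set:
f_1 = -4uvw - 2w, LT = uvw.
f_2 = -u + 1, LT = u.

S(f_1,f_2): lcm = uvw. S = vw + \tfrac{1}{2}w.
  leading term vw: no divisor's leading term divides it; move vw to the remainder.
  leading term w: no divisor's leading term divides it; move \tfrac{1}{2}w to the remainder.
  remainder vw + \tfrac{1}{2}w ≠ 0; add g_3 = vw + \tfrac{1}{2}w to the basis.

The other S-polynomials (S(f_1,g_3), S(f_2,g_3)) all reduce to 0 modulo the current basis, so we have a Gröbner basis.
Inter-reduce: drop elements whose leading term is divisible by another's, tail-reduce, and make monic.
Reduced Gröbner basis: {u - 1, vw + \tfrac{1}{2}w}.

Buchberger on the second generating set:
h_1 = -4u, LT = u.
h_2 = 32uvw + 2u + 16w - 2, LT = uvw.

S(h_1,h_2): lcm = uvw. S = -\tfrac{1}{16}u - \tfrac{1}{2}w + \tfrac{1}{16}.
  leading term u: subtract (\tfrac{1}{64})·h_1 from -\tfrac{1}{16}u - \tfrac{1}{2}w + \tfrac{1}{16} → -\tfrac{1}{2}w + \tfrac{1}{16}
  leading term w: no divisor's leading term divides it; move -\tfrac{1}{2}w to the remainder.
  leading term 1: no divisor's leading term divides it; move \tfrac{1}{16} to the remainder.
  remainder -\tfrac{1}{2}w + \tfrac{1}{16} ≠ 0; add k_3 = -\tfrac{1}{2}w + \tfrac{1}{16} to the basis.

The other S-polynomials (S(h_1,k_3), S(h_2,k_3)) all reduce to 0 modulo the current basis, so we have a Gröbner basis.
Inter-reduce: drop elements whose leading term is divisible by another's, tail-reduce, and make monic.
Reduced Gröbner basis: {u, w - \tfrac{1}{8}}.

The bases are distinct; the ideals are different.
The same test decides containment: I ⊆ J iff every generator of I reduces to 0 modulo a Gröbner basis of J.

No, the ideals differ.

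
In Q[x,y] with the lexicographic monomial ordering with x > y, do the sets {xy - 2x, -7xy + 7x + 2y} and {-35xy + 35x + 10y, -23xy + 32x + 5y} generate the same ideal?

No, the ideals differ.

Since reduced Gröbner bases are canonical representatives of ideals under a given ordering, it suffices to compute and compare them.
Buchberger on the first generating set:
f_1 = xy - 2x, LT = xy.
f_2 = -7xy + 7x + 2y, LT = xy.

S(f_1,f_2): lcm = xy. S = -x + 2/7y.
  reduce S modulo (f_1, f_2):
  remainder -x + 2/7y ≠ 0; add g_3 = -x + 2/7y to the basis.

S(f_1,g_3): lcm = xy. S = -2x + 2/7y^2.
  reduce S modulo (f_1, f_2, g_3):
  remainder 2/7y^2 - 4/7y ≠ 0; add g_4 = 2/7y^2 - 4/7y to the basis.

The other S-polynomials (S(f_2,g_3), S(f_1,g_4), S(f_2,g_4), S(g_3,g_4)) all reduce to 0 modulo the current basis, so we have a Gröbner basis.
Inter-reduce: drop elements whose leading term is divisible by another's, tail-reduce, and make monic.
Reduced Gröbner basis: {x - 2/7y, y^2 - 2y}.

Buchberger on the second generating set:
h_1 = -35xy + 35x + 10y, LT = xy.
h_2 = -23xy + 32x + 5y, LT = xy.

S(h_1,h_2): lcm = xy. S = 9/23x - 11/161y.
  reduce S modulo (h_1, h_2):
  remainder 9/23x - 11/161y ≠ 0; add k_3 = 9/23x - 11/161y to the basis.

S(h_1,k_3): lcm = xy. S = -x + 11/63y^2 - 2/7y.
  reduce S modulo (h_1, h_2, k_3):
  remainder 11/63y^2 - 29/63y ≠ 0; add k_4 = 11/63y^2 - 29/63y to the basis.

The other S-polynomials (S(h_2,k_3), S(h_1,k_4), S(h_2,k_4), S(k_3,k_4)) all reduce to 0 modulo the current basis, so we have a Gröbner basis.
Inter-reduce: drop elements whose leading term is divisible by another's, tail-reduce, and make monic.
Reduced Gröbner basis: {x - 11/63y, y^2 - 29/11y}.

These differ, so the ideals are not equal.
The same test decides containment: I ⊆ J iff every generator of I reduces to 0 modulo a Gröbner basis of J.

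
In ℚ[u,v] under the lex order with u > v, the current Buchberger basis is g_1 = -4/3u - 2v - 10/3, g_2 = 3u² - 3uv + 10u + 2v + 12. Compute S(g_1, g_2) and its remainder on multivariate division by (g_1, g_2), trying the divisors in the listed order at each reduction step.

lcm(LM(g_1), LM(g_2)) = u².
S = (lcm/LT(g_1))·g_1 − (lcm/LT(g_2))·g_2 = 5/2uv - ⅚u - ⅔v - 4.
Reduce S modulo (g_1, g_2) in that order:
  leading term uv: subtract (-15/8v)·g_1 from 5/2uv - ⅚u - ⅔v - 4 → -⅚u - 15/4v² - 83/12v - 4
  leading term u: subtract (⅝)·g_1 from -⅚u - 15/4v² - 83/12v - 4 → -15/4v² - 17/3v - 23/12
  leading term v²: no divisor's leading term divides it; move -15/4v² to the remainder.
  leading term v: no divisor's leading term divides it; move -17/3v to the remainder.
  leading term 1: no divisor's leading term divides it; move -23/12 to the remainder.
The remainder -15/4v² - 17/3v - 23/12 is nonzero, so it would be added as the next basis element.

S(g_1, g_2) = 5/2uv - ⅚u - ⅔v - 4; remainder on division = -15/4v² - 17/3v - 23/12.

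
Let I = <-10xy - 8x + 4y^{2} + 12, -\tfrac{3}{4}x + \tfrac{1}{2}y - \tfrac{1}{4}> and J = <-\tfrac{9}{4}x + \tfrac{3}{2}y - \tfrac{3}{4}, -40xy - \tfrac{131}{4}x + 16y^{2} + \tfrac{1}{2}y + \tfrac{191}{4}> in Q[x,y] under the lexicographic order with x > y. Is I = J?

Yes, the ideals are equal.

Since reduced Gröbner bases are canonical representatives of ideals under a given ordering, it suffices to compute and compare them.
Buchberger on the first generating set:
f_1 = -10xy - 8x + 4y^{2} + 12, LT = xy.
f_2 = -\tfrac{3}{4}x + \tfrac{1}{2}y - \tfrac{1}{4}, LT = x.

S(f_1,f_2): lcm = xy. S = \tfrac{4}{5}x + \tfrac{4}{15}y^{2} - \tfrac{1}{3}y - \tfrac{6}{5}.
  reduce S modulo (f_1, f_2):
  remainder \tfrac{4}{15}y^{2} + \tfrac{1}{5}y - \tfrac{22}{15} ≠ 0; add g_3 = \tfrac{4}{15}y^{2} + \tfrac{1}{5}y - \tfrac{22}{15} to the basis.

The other S-polynomials (S(f_1,g_3), S(f_2,g_3)) all reduce to 0 modulo the current basis, so we have a Gröbner basis.
Inter-reduce: drop elements whose leading term is divisible by another's, tail-reduce, and make monic.
Reduced Gröbner basis: {x - \tfrac{2}{3}y + \tfrac{1}{3}, y^{2} + \tfrac{3}{4}y - \tfrac{11}{2}}.

Buchberger on the second generating set:
h_1 = -\tfrac{9}{4}x + \tfrac{3}{2}y - \tfrac{3}{4}, LT = x.
h_2 = -40xy - \tfrac{131}{4}x + 16y^{2} + \tfrac{1}{2}y + \tfrac{191}{4}, LT = xy.

S(h_1,h_2): lcm = xy. S = -\tfrac{131}{160}x - \tfrac{4}{15}y^{2} + \tfrac{83}{240}y + \tfrac{191}{160}.
  reduce S modulo (h_1, h_2):
  remainder -\tfrac{4}{15}y^{2} - \tfrac{1}{5}y + \tfrac{22}{15} ≠ 0; add k_3 = -\tfrac{4}{15}y^{2} - \tfrac{1}{5}y + \tfrac{22}{15} to the basis.

The other S-polynomials (S(h_1,k_3), S(h_2,k_3)) all reduce to 0 modulo the current basis, so we have a Gröbner basis.
Inter-reduce: drop elements whose leading term is divisible by another's, tail-reduce, and make monic.
Reduced Gröbner basis: {x - \tfrac{2}{3}y + \tfrac{1}{3}, y^{2} + \tfrac{3}{4}y - \tfrac{11}{2}}.

These coincide, so the ideals are equal.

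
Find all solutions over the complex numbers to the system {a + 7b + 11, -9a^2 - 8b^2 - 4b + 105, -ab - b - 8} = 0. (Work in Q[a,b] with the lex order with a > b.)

{(3, -2)}

Compute a lex Gröbner basis by Buchberger's algorithm.
f_1 = a + 7b + 11, LT = a.
f_2 = -9a^2 - 8b^2 - 4b + 105, LT = a^2.
f_3 = -ab - b - 8, LT = ab.

S(f_1,f_2): lcm = a^2. S = 7ab + 11a - 8/9b^2 - 4/9b + 35/3.
  reduce S modulo (f_1, f_2, f_3):
  remainder -449/9b^2 - 1390/9b - 328/3 ≠ 0; add h_4 = -449/9b^2 - 1390/9b - 328/3 to the basis.

S(f_1,f_3): lcm = ab. S = 7b^2 + 10b - 8.
  reduce S modulo (f_1, f_2, f_3, h_4):
  remainder -5240/449b - 10480/449 ≠ 0; add h_5 = -5240/449b - 10480/449 to the basis.

The other S-polynomials (S(f_2,f_3), S(f_1,h_4), S(f_2,h_4), S(f_3,h_4), S(f_1,h_5), S(f_2,h_5), S(f_3,h_5), S(h_4,h_5)) all reduce to 0 modulo the current basis, so we have a Gröbner basis.
Inter-reduce: drop elements whose leading term is divisible by another's, tail-reduce, and make monic.
Reduced Gröbner basis: {a - 3, b + 2}.

The lex basis is triangular: the last element involves only b. Solving b + 2 = 0 gives b ∈ {-2}; substituting each value into the earlier elements determines the remaining variables.
  b = -2: the earlier basis element becomes a - 3 = 0, giving a = 3 — point (3, -2).
This is the nonlinear analogue of row-reducing a linear system.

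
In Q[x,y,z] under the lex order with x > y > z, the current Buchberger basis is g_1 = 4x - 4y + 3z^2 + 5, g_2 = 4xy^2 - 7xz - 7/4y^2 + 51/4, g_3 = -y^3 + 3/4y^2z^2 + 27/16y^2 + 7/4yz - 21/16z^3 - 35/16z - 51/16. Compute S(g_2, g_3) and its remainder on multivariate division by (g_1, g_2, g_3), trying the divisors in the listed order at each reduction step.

lcm(LM(g_2), LM(g_3)) = xy^3.
S = (lcm/LT(g_2))·g_2 − (lcm/LT(g_3))·g_3 = 3/4xy^2z^2 + 27/16xy^2 - 21/16xz^3 - 35/16xz - 51/16x - 7/16y^3 + 51/16y.
Reduce S modulo (g_1, g_2, g_3) in that order:
  leading term xy^2z^2: subtract (3/16y^2z^2)·g_1 from 3/4xy^2z^2 + 27/16xy^2 - 21/16xz^3 - 35/16xz - 51/16x - 7/16y^3 + 51/16y → 27/16xy^2 - 21/16xz^3 - 35/16xz - 51/16x + 3/4y^3z^2 - 7/16y^3 - 9/16y^2z^4 - 15/16y^2z^2 + 51/16y
  leading term xy^2: subtract (27/64y^2)·g_1 from 27/16xy^2 - 21/16xz^3 - 35/16xz - 51/16x + 3/4y^3z^2 - 7/16y^3 - 9/16y^2z^4 - 15/16y^2z^2 + 51/16y → -21/16xz^3 - 35/16xz - 51/16x + 3/4y^3z^2 + 5/4y^3 - 9/16y^2z^4 - 141/64y^2z^2 - 135/64y^2 + 51/16y
  leading term xz^3: subtract (-21/64z^3)·g_1 from -21/16xz^3 - 35/16xz - 51/16x + 3/4y^3z^2 + 5/4y^3 - 9/16y^2z^4 - 141/64y^2z^2 - 135/64y^2 + 51/16y → -35/16xz - 51/16x + 3/4y^3z^2 + 5/4y^3 - 9/16y^2z^4 - 141/64y^2z^2 - 135/64y^2 - 21/16yz^3 + 51/16y + 63/64z^5 + 105/64z^3
  leading term xz: subtract (-35/64z)·g_1 from -35/16xz - 51/16x + 3/4y^3z^2 + 5/4y^3 - 9/16y^2z^4 - 141/64y^2z^2 - 135/64y^2 - 21/16yz^3 + 51/16y + 63/64z^5 + 105/64z^3 → -51/16x + 3/4y^3z^2 + 5/4y^3 - 9/16y^2z^4 - 141/64y^2z^2 - 135/64y^2 - 21/16yz^3 - 35/16yz + 51/16y + 63/64z^5 + 105/32z^3 + 175/64z
  leading term x: subtract (-51/64)·g_1 from -51/16x + 3/4y^3z^2 + 5/4y^3 - 9/16y^2z^4 - 141/64y^2z^2 - 135/64y^2 - 21/16yz^3 - 35/16yz + 51/16y + 63/64z^5 + 105/32z^3 + 175/64z → 3/4y^3z^2 + 5/4y^3 - 9/16y^2z^4 - 141/64y^2z^2 - 135/64y^2 - 21/16yz^3 - 35/16yz + 63/64z^5 + 105/32z^3 + 153/64z^2 + 175/64z + 255/64
  leading term y^3z^2: subtract (-3/4z^2)·g_3 from 3/4y^3z^2 + 5/4y^3 - 9/16y^2z^4 - 141/64y^2z^2 - 135/64y^2 - 21/16yz^3 - 35/16yz + 63/64z^5 + 105/32z^3 + 153/64z^2 + 175/64z + 255/64 → 5/4y^3 - 15/16y^2z^2 - 135/64y^2 - 35/16yz + 105/64z^3 + 175/64z + 255/64
  leading term y^3: subtract (-5/4)·g_3 from 5/4y^3 - 15/16y^2z^2 - 135/64y^2 - 35/16yz + 105/64z^3 + 175/64z + 255/64 → 0
The remainder is 0, so this S-polynomial contributes no new basis element.

S(g_2, g_3) = 3/4xy^2z^2 + 27/16xy^2 - 21/16xz^3 - 35/16xz - 51/16x - 7/16y^3 + 51/16y; remainder on division = 0.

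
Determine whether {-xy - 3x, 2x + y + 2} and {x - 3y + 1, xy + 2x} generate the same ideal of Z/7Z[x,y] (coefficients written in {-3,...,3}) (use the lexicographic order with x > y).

Two ideals are equal iff their reduced Gröbner bases coincide (the reduced basis is unique for a fixed ordering).
Buchberger on the first generating set:
f_1 = -xy - 3x, LT = xy.
f_2 = 2x + y + 2, LT = x.

S(f_1,f_2): lcm = xy. S = 3x + 3y^2 - y.
  leading term x: subtract (-2)·f_2 from 3x + 3y^2 - y → 3y^2 + y - 3
  leading term y^2: no divisor's leading term divides it; move 3y^2 to the remainder.
  leading term y: no divisor's leading term divides it; move y to the remainder.
  leading term 1: no divisor's leading term divides it; move -3 to the remainder.
  remainder 3y^2 + y - 3 ≠ 0; add g_3 = 3y^2 + y - 3 to the basis.

S(f_1,g_3): lcm = xy^2. S = -2xy + x.
  leading term xy: subtract (2)·f_1 from -2xy + x → 0
  remainder 0.

S(f_2,g_3): leading monomials are coprime, so the S-polynomial reduces to 0 (Buchberger's first criterion).
Every S-polynomial of the final basis reduces to 0, so we have a Gröbner basis.
Inter-reduce: drop elements whose leading term is divisible by another's, tail-reduce, and make monic.
Reduced Gröbner basis: {x - 3y + 1, y^2 - 2y - 1}.

Buchberger on the second generating set:
h_1 = x - 3y + 1, LT = x.
h_2 = xy + 2x, LT = xy.

S(h_1,h_2): lcm = xy. S = -2x - 3y^2 + y.
  leading term x: subtract (-2)·h_1 from -2x - 3y^2 + y → -3y^2 + 2y + 2
  leading term y^2: no divisor's leading term divides it; move -3y^2 to the remainder.
  leading term y: no divisor's leading term divides it; move 2y to the remainder.
  leading term 1: no divisor's leading term divides it; move 2 to the remainder.
  remainder -3y^2 + 2y + 2 ≠ 0; add k_3 = -3y^2 + 2y + 2 to the basis.

S(h_1,k_3): leading monomials are coprime, so the S-polynomial reduces to 0 (Buchberger's first criterion).
S(h_2,k_3): lcm = xy^2. S = -2xy + 3x.
  leading term xy: subtract (-2y)·h_1 from -2xy + 3x → 3x + y^2 + 2y
  leading term x: subtract (3)·h_1 from 3x + y^2 + 2y → y^2 - 3y - 3
  leading term y^2: subtract (2)·k_3 from y^2 - 3y - 3 → 0
  remainder 0.

Every S-polynomial of the final basis reduces to 0, so we have a Gröbner basis.
Inter-reduce: drop elements whose leading term is divisible by another's, tail-reduce, and make monic.
Reduced Gröbner basis: {x - 3y + 1, y^2 - 3y - 3}.

The bases are distinct; the ideals are different.

No, the ideals differ.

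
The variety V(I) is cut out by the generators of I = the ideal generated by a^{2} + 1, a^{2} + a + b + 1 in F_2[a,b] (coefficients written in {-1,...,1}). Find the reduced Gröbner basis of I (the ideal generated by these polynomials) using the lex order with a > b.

f_1 = a^{2} + 1, LT = a^{2}.
f_2 = a^{2} + a + b + 1, LT = a^{2}.

S(f_1,f_2): lcm = a^{2}. S = a + b.
  leading term a: no divisor's leading term divides it; move a to the remainder.
  leading term b: no divisor's leading term divides it; move b to the remainder.
  remainder a + b ≠ 0; add g_3 = a + b to the basis.

S(f_1,g_3): lcm = a^{2}. S = ab + 1.
  leading term ab: subtract (b)·g_3 from ab + 1 → b^{2} + 1
  leading term b^{2}: no divisor's leading term divides it; move b^{2} to the remainder.
  leading term 1: no divisor's leading term divides it; move 1 to the remainder.
  remainder b^{2} + 1 ≠ 0; add g_4 = b^{2} + 1 to the basis.

The other S-polynomials (S(f_2,g_3), S(f_1,g_4), S(f_2,g_4), S(g_3,g_4)) all reduce to 0 modulo the current basis, so we have a Gröbner basis.
Inter-reduce: drop elements whose leading term is divisible by another's, tail-reduce, and make monic.

G = {a + b, b^{2} + 1}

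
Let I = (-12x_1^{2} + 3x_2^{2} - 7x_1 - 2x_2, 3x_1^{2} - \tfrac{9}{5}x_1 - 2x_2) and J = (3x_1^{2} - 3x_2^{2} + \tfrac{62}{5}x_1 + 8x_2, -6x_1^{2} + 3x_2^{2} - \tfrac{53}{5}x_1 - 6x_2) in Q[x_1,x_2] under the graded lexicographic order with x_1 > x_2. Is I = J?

For a fixed monomial order, each ideal has a unique reduced Gröbner basis; comparing bases decides equality.
Buchberger on the first generating set:
f_1 = -12x_1^{2} + 3x_2^{2} - 7x_1 - 2x_2, LT = x_1^{2}.
f_2 = 3x_1^{2} - \tfrac{9}{5}x_1 - 2x_2, LT = x_1^{2}.

S(f_1,f_2): lcm = x_1^{2}. S = -\tfrac{1}{4}x_2^{2} + \tfrac{71}{60}x_1 + \tfrac{5}{6}x_2.
  leading term x_2^{2}: no divisor's leading term divides it; move -\tfrac{1}{4}x_2^{2} to the remainder.
  leading term x_1: no divisor's leading term divides it; move \tfrac{71}{60}x_1 to the remainder.
  leading term x_2: no divisor's leading term divides it; move \tfrac{5}{6}x_2 to the remainder.
  remainder -\tfrac{1}{4}x_2^{2} + \tfrac{71}{60}x_1 + \tfrac{5}{6}x_2 ≠ 0; add g_3 = -\tfrac{1}{4}x_2^{2} + \tfrac{71}{60}x_1 + \tfrac{5}{6}x_2 to the basis.

The other S-polynomials (S(f_1,g_3), S(f_2,g_3)) all reduce to 0 modulo the current basis, so we have a Gröbner basis.
Inter-reduce: drop elements whose leading term is divisible by another's, tail-reduce, and make monic.
Reduced Gröbner basis: {x_1^{2} - \tfrac{3}{5}x_1 - \tfrac{2}{3}x_2, x_2^{2} - \tfrac{71}{15}x_1 - \tfrac{10}{3}x_2}.

Buchberger on the second generating set:
h_1 = 3x_1^{2} - 3x_2^{2} + \tfrac{62}{5}x_1 + 8x_2, LT = x_1^{2}.
h_2 = -6x_1^{2} + 3x_2^{2} - \tfrac{53}{5}x_1 - 6x_2, LT = x_1^{2}.

S(h_1,h_2): lcm = x_1^{2}. S = -\tfrac{1}{2}x_2^{2} + \tfrac{71}{30}x_1 + \tfrac{5}{3}x_2.
  leading term x_2^{2}: no divisor's leading term divides it; move -\tfrac{1}{2}x_2^{2} to the remainder.
  leading term x_1: no divisor's leading term divides it; move \tfrac{71}{30}x_1 to the remainder.
  leading term x_2: no divisor's leading term divides it; move \tfrac{5}{3}x_2 to the remainder.
  remainder -\tfrac{1}{2}x_2^{2} + \tfrac{71}{30}x_1 + \tfrac{5}{3}x_2 ≠ 0; add k_3 = -\tfrac{1}{2}x_2^{2} + \tfrac{71}{30}x_1 + \tfrac{5}{3}x_2 to the basis.

The other S-polynomials (S(h_1,k_3), S(h_2,k_3)) all reduce to 0 modulo the current basis, so we have a Gröbner basis.
Inter-reduce: drop elements whose leading term is divisible by another's, tail-reduce, and make monic.
Reduced Gröbner basis: {x_1^{2} - \tfrac{3}{5}x_1 - \tfrac{2}{3}x_2, x_2^{2} - \tfrac{71}{15}x_1 - \tfrac{10}{3}x_2}.

These coincide, so the ideals are equal.
The same test decides containment: I ⊆ J iff every generator of I reduces to 0 modulo a Gröbner basis of J.

Yes, the ideals are equal.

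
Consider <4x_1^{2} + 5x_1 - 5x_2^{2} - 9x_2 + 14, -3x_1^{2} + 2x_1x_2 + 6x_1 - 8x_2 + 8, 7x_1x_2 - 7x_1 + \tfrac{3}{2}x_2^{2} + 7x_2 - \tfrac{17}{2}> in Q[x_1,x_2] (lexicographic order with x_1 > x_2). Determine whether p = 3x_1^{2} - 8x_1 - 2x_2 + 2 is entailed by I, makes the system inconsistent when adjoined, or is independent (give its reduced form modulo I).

First compute the reduced Gröbner basis of I by Buchberger's algorithm.
f_1 = 4x_1^{2} + 5x_1 - 5x_2^{2} - 9x_2 + 14, LT = x_1^{2}.
f_2 = -3x_1^{2} + 2x_1x_2 + 6x_1 - 8x_2 + 8, LT = x_1^{2}.
f_3 = 7x_1x_2 - 7x_1 + \tfrac{3}{2}x_2^{2} + 7x_2 - \tfrac{17}{2}, LT = x_1x_2.

S(f_1,f_2): lcm = x_1^{2}. S = \tfrac{2}{3}x_1x_2 + \tfrac{13}{4}x_1 - \tfrac{5}{4}x_2^{2} - \tfrac{59}{12}x_2 + \tfrac{37}{6}.
  reduce S modulo (f_1, f_2, f_3):
  remainder \tfrac{47}{12}x_1 - \tfrac{39}{28}x_2^{2} - \tfrac{67}{12}x_2 + \tfrac{293}{42} ≠ 0; add h_4 = \tfrac{47}{12}x_1 - \tfrac{39}{28}x_2^{2} - \tfrac{67}{12}x_2 + \tfrac{293}{42} to the basis.

S(f_1,f_3): lcm = x_1^{2}x_2. S = x_1^{2} - \tfrac{3}{14}x_1x_2^{2} + \tfrac{1}{4}x_1x_2 + \tfrac{17}{14}x_1 - \tfrac{5}{4}x_2^{3} - \tfrac{9}{4}x_2^{2} + \tfrac{7}{2}x_2.
  reduce S modulo (f_1, f_2, f_3, h_4):
  remainder -\tfrac{59}{49}x_2^{3} - \tfrac{311}{392}x_2^{2} + \tfrac{1069}{196}x_2 - \tfrac{1355}{392} ≠ 0; add h_5 = -\tfrac{59}{49}x_2^{3} - \tfrac{311}{392}x_2^{2} + \tfrac{1069}{196}x_2 - \tfrac{1355}{392} to the basis.

S(f_2,f_3): lcm = x_1^{2}x_2. S = x_1^{2} - \tfrac{37}{42}x_1x_2^{2} - 3x_1x_2 + \tfrac{17}{14}x_1 + \tfrac{8}{3}x_2^{2} - \tfrac{8}{3}x_2.
  reduce S modulo (f_1, f_2, f_3, h_4, h_5):
  remainder \tfrac{163033}{39648}x_2^{2} - \tfrac{2203}{944}x_2 - \tfrac{70507}{39648} ≠ 0; add h_6 = \tfrac{163033}{39648}x_2^{2} - \tfrac{2203}{944}x_2 - \tfrac{70507}{39648} to the basis.

S(f_1,h_4): lcm = x_1^{2}. S = \tfrac{117}{329}x_1x_2^{2} + \tfrac{67}{47}x_1x_2 - \tfrac{699}{1316}x_1 - \tfrac{5}{4}x_2^{2} - \tfrac{9}{4}x_2 + \tfrac{7}{2}.
  reduce S modulo (f_1, f_2, f_3, h_4, h_5, h_6):
  remainder -\tfrac{23061716}{7662551}x_2 + \tfrac{23061716}{7662551} ≠ 0; add h_7 = -\tfrac{23061716}{7662551}x_2 + \tfrac{23061716}{7662551} to the basis.

The other S-polynomials (S(f_2,h_4), S(f_3,h_4), S(f_1,h_5), S(f_2,h_5), S(f_3,h_5), S(h_4,h_5), S(f_1,h_6), S(f_2,h_6), S(f_3,h_6), S(h_4,h_6), S(h_5,h_6), S(f_1,h_7), S(f_2,h_7), S(f_3,h_7), S(h_4,h_7), S(h_5,h_7), S(h_6,h_7)) all reduce to 0 modulo the current basis, so we have a Gröbner basis.
Inter-reduce: drop elements whose leading term is divisible by another's, tail-reduce, and make monic.
Reduced Gröbner basis: {x_1, x_2 - 1}.
Label its elements g_1 = x_1, g_2 = x_2 - 1.

Reduce p = 3x_1^{2} - 8x_1 - 2x_2 + 2 modulo G:
  leading term x_1^{2}: subtract (3x_1)·g_1 from 3x_1^{2} - 8x_1 - 2x_2 + 2 → -8x_1 - 2x_2 + 2
  leading term x_1: subtract (-8)·g_1 from -8x_1 - 2x_2 + 2 → -2x_2 + 2
  leading term x_2: subtract (-2)·g_2 from -2x_2 + 2 → 0
  normal form = 0.
Since the normal form is 0, p ∈ I.

3x_1^{2} - 8x_1 - 2x_2 + 2 lies in I (it reduces to 0).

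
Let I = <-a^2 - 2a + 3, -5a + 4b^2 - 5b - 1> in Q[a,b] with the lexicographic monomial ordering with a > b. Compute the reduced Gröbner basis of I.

f_1 = -a^2 - 2a + 3, LT = a^2.
f_2 = -5a + 4b^2 - 5b - 1, LT = a.

S(f_1,f_2): lcm = a^2. S = 4/5ab^2 - ab + 9/5a - 3.
  leading term ab^2: subtract (-4/25b^2)·f_2 from 4/5ab^2 - ab + 9/5a - 3 → -ab + 9/5a + 16/25b^4 - 4/5b^3 - 4/25b^2 - 3
  leading term ab: subtract (1/5b)·f_2 from -ab + 9/5a + 16/25b^4 - 4/5b^3 - 4/25b^2 - 3 → 9/5a + 16/25b^4 - 8/5b^3 + 21/25b^2 + 1/5b - 3
  leading term a: subtract (-9/25)·f_2 from 9/5a + 16/25b^4 - 8/5b^3 + 21/25b^2 + 1/5b - 3 → 16/25b^4 - 8/5b^3 + 57/25b^2 - 8/5b - 84/25
  leading term b^4: no divisor's leading term divides it; move 16/25b^4 to the remainder.
  leading term b^3: no divisor's leading term divides it; move -8/5b^3 to the remainder.
  leading term b^2: no divisor's leading term divides it; move 57/25b^2 to the remainder.
  leading term b: no divisor's leading term divides it; move -8/5b to the remainder.
  leading term 1: no divisor's leading term divides it; move -84/25 to the remainder.
  remainder 16/25b^4 - 8/5b^3 + 57/25b^2 - 8/5b - 84/25 ≠ 0; add g_3 = 16/25b^4 - 8/5b^3 + 57/25b^2 - 8/5b - 84/25 to the basis.

The other S-polynomials (S(f_1,g_3), S(f_2,g_3)) all reduce to 0 modulo the current basis, so we have a Gröbner basis.
Inter-reduce: drop elements whose leading term is divisible by another's, tail-reduce, and make monic.

G = {a - 4/5b^2 + b + 1/5, b^4 - 5/2b^3 + 57/16b^2 - 5/2b - 21/4}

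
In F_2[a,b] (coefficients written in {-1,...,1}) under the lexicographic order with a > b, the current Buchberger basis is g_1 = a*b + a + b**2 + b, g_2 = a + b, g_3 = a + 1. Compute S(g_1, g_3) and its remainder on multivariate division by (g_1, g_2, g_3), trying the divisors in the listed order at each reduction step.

S(g_1, g_3) = a + b**2; remainder on division = b**2 + b.

lcm(LM(g_1), LM(g_3)) = a*b.
S = (lcm/LT(g_1))·g_1 − (lcm/LT(g_3))·g_3 = a + b**2.
Reduce S modulo (g_1, g_2, g_3) in that order:
  leading term a: subtract (1)·g_2 from a + b**2 → b**2 + b
  leading term b**2: no divisor's leading term divides it; move b**2 to the remainder.
  leading term b: no divisor's leading term divides it; move b to the remainder.
The remainder b**2 + b is nonzero, so it would be added as the next basis element.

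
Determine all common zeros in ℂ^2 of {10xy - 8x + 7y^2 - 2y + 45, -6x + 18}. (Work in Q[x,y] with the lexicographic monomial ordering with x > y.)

{(3, -3), (3, -1)}

Compute a lex Gröbner basis by Buchberger's algorithm.
f_1 = 10xy - 8x + 7y^2 - 2y + 45, LT = xy.
f_2 = -6x + 18, LT = x.

S(f_1,f_2): lcm = xy. S = -4/5x + 7/10y^2 + 14/5y + 9/2.
  leading term x: subtract (2/15)·f_2 from -4/5x + 7/10y^2 + 14/5y + 9/2 → 7/10y^2 + 14/5y + 21/10
  leading term y^2: no divisor's leading term divides it; move 7/10y^2 to the remainder.
  leading term y: no divisor's leading term divides it; move 14/5y to the remainder.
  leading term 1: no divisor's leading term divides it; move 21/10 to the remainder.
  remainder 7/10y^2 + 14/5y + 21/10 ≠ 0; add h_3 = 7/10y^2 + 14/5y + 21/10 to the basis.

The other S-polynomials (S(f_1,h_3), S(f_2,h_3)) all reduce to 0 modulo the current basis, so we have a Gröbner basis.
Inter-reduce: drop elements whose leading term is divisible by another's, tail-reduce, and make monic.
Reduced Gröbner basis: {x - 3, y^2 + 4y + 3}.

Since the basis is lex-ordered, y^2 + 4y + 3 is univariate in y. Its roots are {-3, -1}. Back-substituting each root into the other basis elements fixes the other coordinates.
  y = -3: the earlier basis element becomes x - 3 = 0, giving x = 3 — point (3, -3).
  y = -1: the earlier basis element becomes x - 3 = 0, giving x = 3 — point (3, -1).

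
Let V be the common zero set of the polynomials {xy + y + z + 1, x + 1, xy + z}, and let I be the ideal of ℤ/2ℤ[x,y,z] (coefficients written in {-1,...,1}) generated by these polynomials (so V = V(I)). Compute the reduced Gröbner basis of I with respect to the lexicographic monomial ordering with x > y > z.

G = {x + 1, y + 1, z + 1}

f_1 = xy + y + z + 1, LT = xy.
f_2 = x + 1, LT = x.
f_3 = xy + z, LT = xy.

S(f_1,f_2): lcm = xy. S = z + 1.
  leading term z: no divisor's leading term divides it; move z to the remainder.
  leading term 1: no divisor's leading term divides it; move 1 to the remainder.
  remainder z + 1 ≠ 0; add g_4 = z + 1 to the basis.

S(f_1,f_3): lcm = xy. S = y + 1.
  leading term y: no divisor's leading term divides it; move y to the remainder.
  leading term 1: no divisor's leading term divides it; move 1 to the remainder.
  remainder y + 1 ≠ 0; add g_5 = y + 1 to the basis.

The other S-polynomials (S(f_2,f_3), S(f_1,g_4), S(f_2,g_4), S(f_3,g_4), S(f_1,g_5), S(f_2,g_5), S(f_3,g_5), S(g_4,g_5)) all reduce to 0 modulo the current basis, so we have a Gröbner basis.
Inter-reduce: drop elements whose leading term is divisible by another's, tail-reduce, and make monic.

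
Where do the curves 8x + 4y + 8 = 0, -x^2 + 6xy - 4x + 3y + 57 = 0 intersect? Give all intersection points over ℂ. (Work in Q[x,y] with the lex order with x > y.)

Compute a lex Gröbner basis by Buchberger's algorithm.
f_1 = 8x + 4y + 8, LT = x.
f_2 = -x^2 + 6xy - 4x + 3y + 57, LT = x^2.

S(f_1,f_2): lcm = x^2. S = 13/2xy - 3x + 3y + 57.
  leading term xy: subtract (13/16y)·f_1 from 13/2xy - 3x + 3y + 57 → -3x - 13/4y^2 - 7/2y + 57
  leading term x: subtract (-3/8)·f_1 from -3x - 13/4y^2 - 7/2y + 57 → -13/4y^2 - 2y + 60
  leading term y^2: no divisor's leading term divides it; move -13/4y^2 to the remainder.
  leading term y: no divisor's leading term divides it; move -2y to the remainder.
  leading term 1: no divisor's leading term divides it; move 60 to the remainder.
  remainder -13/4y^2 - 2y + 60 ≠ 0; add h_3 = -13/4y^2 - 2y + 60 to the basis.

The other S-polynomials (S(f_1,h_3), S(f_2,h_3)) all reduce to 0 modulo the current basis, so we have a Gröbner basis.
Inter-reduce: drop elements whose leading term is divisible by another's, tail-reduce, and make monic.
Reduced Gröbner basis: {x + 1/2y + 1, y^2 + 8/13y - 240/13}.

The lex basis is triangular: the last element involves only y. Solving y^2 + 8/13y - 240/13 = 0 gives y ∈ {-60/13, 4}; substituting each value into the earlier elements determines the remaining variables.
  y = -60/13: the earlier basis element becomes x - 17/13 = 0, giving x = 17/13 — point (17/13, -60/13).
  y = 4: the earlier basis element becomes x + 3 = 0, giving x = -3 — point (-3, 4).
Substituting each solution back into the original system confirms all equations vanish.

{(17/13, -60/13), (-3, 4)}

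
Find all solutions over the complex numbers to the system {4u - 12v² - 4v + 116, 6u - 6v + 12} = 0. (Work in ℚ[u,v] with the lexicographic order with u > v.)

Compute a lex Gröbner basis by Buchberger's algorithm.
f_1 = 4u - 12v² - 4v + 116, LT = u.
f_2 = 6u - 6v + 12, LT = u.

S(f_1,f_2): lcm = u. S = -3v² + 27.
  reduce S modulo (f_1, f_2):
  remainder -3v² + 27 ≠ 0; add h_3 = -3v² + 27 to the basis.

The other S-polynomials (S(f_1,h_3), S(f_2,h_3)) all reduce to 0 modulo the current basis, so we have a Gröbner basis.
Inter-reduce: drop elements whose leading term is divisible by another's, tail-reduce, and make monic.
Reduced Gröbner basis: {u - v + 2, v² - 9}.

Elimination: the polynomial v² - 9 lies in the elimination ideal for v, so v ∈ {-3, 3}. For each such v, the remaining basis elements (now univariate) give the rest of the solution.
  v = -3: the earlier basis element becomes u + 5 = 0, giving u = -5 — point (-5, -3).
  v = 3: the earlier basis element becomes u - 1 = 0, giving u = 1 — point (1, 3).
This is the nonlinear analogue of row-reducing a linear system.

{(-5, -3), (1, 3)}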